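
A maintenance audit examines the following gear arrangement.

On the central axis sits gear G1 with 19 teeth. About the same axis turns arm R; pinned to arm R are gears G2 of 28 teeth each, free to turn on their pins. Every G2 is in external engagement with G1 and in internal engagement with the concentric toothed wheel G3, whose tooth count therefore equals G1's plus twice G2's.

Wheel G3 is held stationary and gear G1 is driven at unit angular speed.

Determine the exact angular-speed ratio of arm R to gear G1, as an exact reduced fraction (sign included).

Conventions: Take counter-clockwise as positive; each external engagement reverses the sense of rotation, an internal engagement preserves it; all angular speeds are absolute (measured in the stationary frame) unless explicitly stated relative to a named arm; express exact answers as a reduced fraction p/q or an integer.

planetary set (19T centre, 28T on arm, 75T internal) — Willis relation
ring teeth: 19 + 2·28 = 75
19(ω_sun−ω_arm) = −75(ω_ring−ω_arm),  ω_ring = 0, ω_sun = 1
19(1−ω_arm) = −75(0−ω_arm)  ⇒  94·ω_arm = 19  ⇒  ω_arm = 19/94
ω_out/ω_in = 19/94

19/94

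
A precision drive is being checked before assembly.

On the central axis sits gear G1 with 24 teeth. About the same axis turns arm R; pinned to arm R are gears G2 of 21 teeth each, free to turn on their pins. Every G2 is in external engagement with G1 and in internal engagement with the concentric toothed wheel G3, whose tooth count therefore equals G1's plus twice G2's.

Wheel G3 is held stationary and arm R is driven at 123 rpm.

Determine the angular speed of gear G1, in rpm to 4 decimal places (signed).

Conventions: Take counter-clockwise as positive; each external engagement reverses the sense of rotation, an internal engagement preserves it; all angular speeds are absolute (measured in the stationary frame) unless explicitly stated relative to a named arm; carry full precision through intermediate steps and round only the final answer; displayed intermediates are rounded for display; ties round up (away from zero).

topology: planetary set — G1 24T / G2 21T / G3 66T, arm = carrier (Willis)
normalise by the input: solve with ω_arm = 1, then scale by 123 rpm
ring teeth: 24 + 2·21 = 66
24(ω_sun−ω_arm) = −66(ω_ring−ω_arm),  ω_ring = 0, ω_arm = 1
ω_sun = 1 − (66/24)(0−1) = 15/4
scale: ω_sun = 15/4 × 123 rpm = +461.2500 rpm

+461.2500 rpm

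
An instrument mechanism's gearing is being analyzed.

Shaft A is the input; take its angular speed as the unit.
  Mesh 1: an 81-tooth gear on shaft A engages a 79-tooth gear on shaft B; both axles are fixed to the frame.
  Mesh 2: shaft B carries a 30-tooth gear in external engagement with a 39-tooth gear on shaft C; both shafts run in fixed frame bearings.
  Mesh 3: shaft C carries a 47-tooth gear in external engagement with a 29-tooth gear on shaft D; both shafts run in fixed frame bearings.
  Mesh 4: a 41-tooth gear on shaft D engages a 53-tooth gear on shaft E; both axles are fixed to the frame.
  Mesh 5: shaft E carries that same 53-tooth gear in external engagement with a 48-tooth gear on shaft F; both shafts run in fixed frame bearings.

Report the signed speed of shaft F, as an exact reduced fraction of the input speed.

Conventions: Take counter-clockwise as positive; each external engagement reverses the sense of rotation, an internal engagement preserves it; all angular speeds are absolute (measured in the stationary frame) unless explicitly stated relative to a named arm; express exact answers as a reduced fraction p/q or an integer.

5-mesh fixed-axis compound train (all bearings frame-fixed)
mesh 1 [81T→79T]: |ω|/ω_in = 1×81/79 = 81/79, sense flips to −
mesh 2 [30T→39T]: |ω|/ω_in = (81/79)×30/39 = 810/1027, sense flips to +
mesh 3 [47T→29T]: |ω|/ω_in = (810/1027)×47/29 = 38070/29783, sense flips to −
mesh 4 [41T→53T]: |ω|/ω_in = (38070/29783)×41/53 = 1560870/1578499, sense flips to +
mesh 5 [53T→48T]: |ω|/ω_in = (1560870/1578499)×53/48 = 260145/238264, sense flips to −
signed output speed (× input speed) = -260145/238264

-260145/238264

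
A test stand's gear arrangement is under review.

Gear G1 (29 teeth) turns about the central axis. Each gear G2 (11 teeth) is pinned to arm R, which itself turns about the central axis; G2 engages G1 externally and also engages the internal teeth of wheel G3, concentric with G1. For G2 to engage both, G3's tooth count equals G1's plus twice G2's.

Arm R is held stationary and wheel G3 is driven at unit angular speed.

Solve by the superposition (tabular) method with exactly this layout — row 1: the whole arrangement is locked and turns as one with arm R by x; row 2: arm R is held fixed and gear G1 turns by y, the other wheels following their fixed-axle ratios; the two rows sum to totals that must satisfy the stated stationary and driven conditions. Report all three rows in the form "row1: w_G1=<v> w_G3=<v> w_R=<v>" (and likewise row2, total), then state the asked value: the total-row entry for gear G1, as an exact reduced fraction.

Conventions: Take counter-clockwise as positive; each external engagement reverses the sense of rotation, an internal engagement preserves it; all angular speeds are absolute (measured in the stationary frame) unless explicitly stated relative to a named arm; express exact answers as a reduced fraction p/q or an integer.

recognized (axles ride arm R): planetary set, 29/11/51 teeth
row 1 (train locked, turned with arm): all members turn x
row 2 — arm fixed, fixed-axis ratios: sun y, ring −(29/51)·y, arm 0
boundary: total ω_arm = x = 0 and total ω_ring = x − (29/51)·y = 1  ⇒  y = -51/29, x = 0
row 2 ring = −(29/51)·(-51/29) = 1
totals (row 1 + row 2): sun 0 + (-51/29) = -51/29, ring 0 + 1 = 1, arm 0 + 0 = 0
asked cell (total, sun) = -51/29

row1: w_G1=0 w_G3=0 w_R=0
row2: w_G1=-51/29 w_G3=1 w_R=0
total: w_G1=-51/29 w_G3=1 w_R=0
asked value: -51/29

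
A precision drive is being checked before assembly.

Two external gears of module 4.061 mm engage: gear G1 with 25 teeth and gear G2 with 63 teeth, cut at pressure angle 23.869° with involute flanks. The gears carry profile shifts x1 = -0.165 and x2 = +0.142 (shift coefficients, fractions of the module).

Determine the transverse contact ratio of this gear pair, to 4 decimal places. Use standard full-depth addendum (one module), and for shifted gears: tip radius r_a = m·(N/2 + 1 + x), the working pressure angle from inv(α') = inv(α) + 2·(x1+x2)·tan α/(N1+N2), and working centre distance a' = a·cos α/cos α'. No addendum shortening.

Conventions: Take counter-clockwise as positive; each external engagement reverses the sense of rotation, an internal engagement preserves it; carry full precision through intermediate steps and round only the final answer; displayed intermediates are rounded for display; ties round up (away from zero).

topology: single-mesh involute geometry — m = 4.061, 25T/63T pair
base radii: r_b1 = 46.420937, r_b2 = 116.980761
tip radii: r_a1 = 54.153435, r_a2 = 132.559162
inv(α') = inv(23.869°) + 2·(-0.165+0.142)·tan α/(25+63) = 0.02566792  ⇒  α' = 23.80110°
a' = a·cos α / cos α' = 178.6840·cos 23.869°/cos 23.80110° = 178.590472
action lengths: √(r_a1²−r_b1²) = 27.887114, √(r_a2²−r_b2²) = 62.349282
base pitch p_b = π·m·cos α = 11.666854
CR = (27.887114 + 62.349282 − 178.590472·sin 23.80110°)/11.666854 = 1.556882
contact ratio ≈ 1.5569

1.5569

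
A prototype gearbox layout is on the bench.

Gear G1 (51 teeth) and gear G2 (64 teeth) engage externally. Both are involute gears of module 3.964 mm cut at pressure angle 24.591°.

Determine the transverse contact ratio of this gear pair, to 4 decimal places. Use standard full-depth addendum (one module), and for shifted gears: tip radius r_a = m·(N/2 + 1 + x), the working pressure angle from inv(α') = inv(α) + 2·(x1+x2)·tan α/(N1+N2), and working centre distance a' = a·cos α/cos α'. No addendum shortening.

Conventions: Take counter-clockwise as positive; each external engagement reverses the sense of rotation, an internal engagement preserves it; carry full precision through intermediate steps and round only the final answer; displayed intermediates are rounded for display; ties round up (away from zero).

class = single-mesh tooth geometry [involute pair 51T × 64T, m = 3.964]
base radii: r_b1 = 91.914013, r_b2 = 115.343075
tip radii: r_a1 = 105.046000, r_a2 = 130.812000
no profile shift: α' = α, a' = a
action lengths: √(r_a1²−r_b1²) = 50.857412, √(r_a2²−r_b2²) = 61.707004
base pitch p_b = π·m·cos α = 11.323780
CR = (50.857412 + 61.707004 − 227.930000·sin 24.59100°)/11.323780 = 1.564327
contact ratio ≈ 1.5643

1.5643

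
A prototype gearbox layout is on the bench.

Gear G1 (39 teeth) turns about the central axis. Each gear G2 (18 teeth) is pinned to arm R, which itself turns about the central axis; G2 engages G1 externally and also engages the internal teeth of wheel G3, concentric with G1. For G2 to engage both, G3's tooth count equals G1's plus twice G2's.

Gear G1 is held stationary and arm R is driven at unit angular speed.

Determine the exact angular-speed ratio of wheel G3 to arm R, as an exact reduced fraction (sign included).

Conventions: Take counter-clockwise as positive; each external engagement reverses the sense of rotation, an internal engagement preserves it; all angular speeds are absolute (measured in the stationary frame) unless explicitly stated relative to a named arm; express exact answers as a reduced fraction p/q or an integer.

topology: planetary set — G1 39T / G2 18T / G3 75T, arm = carrier (Willis)
ring teeth: 39 + 2·18 = 75
39(ω_sun−ω_arm) = −75(ω_ring−ω_arm),  ω_sun = 0, ω_arm = 1
ω_ring = 1 − (39/75)(0−1) = 38/25
ω_out/ω_in = 38/25

38/25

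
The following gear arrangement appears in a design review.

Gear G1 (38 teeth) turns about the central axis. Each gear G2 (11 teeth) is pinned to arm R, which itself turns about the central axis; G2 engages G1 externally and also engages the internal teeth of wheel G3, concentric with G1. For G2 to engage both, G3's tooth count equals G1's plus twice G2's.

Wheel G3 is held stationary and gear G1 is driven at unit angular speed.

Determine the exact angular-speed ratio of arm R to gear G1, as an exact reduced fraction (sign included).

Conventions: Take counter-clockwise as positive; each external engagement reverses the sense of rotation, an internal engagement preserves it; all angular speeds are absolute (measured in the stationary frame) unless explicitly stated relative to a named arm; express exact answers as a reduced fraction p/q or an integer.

19/49

planetary set (38T centre, 11T on arm, 60T internal) — Willis relation
ring teeth: 38 + 2·11 = 60
38(ω_sun−ω_arm) = −60(ω_ring−ω_arm),  ω_ring = 0, ω_sun = 1
38(1−ω_arm) = −60(0−ω_arm)  ⇒  98·ω_arm = 38  ⇒  ω_arm = 19/49
ω_out/ω_in = 19/49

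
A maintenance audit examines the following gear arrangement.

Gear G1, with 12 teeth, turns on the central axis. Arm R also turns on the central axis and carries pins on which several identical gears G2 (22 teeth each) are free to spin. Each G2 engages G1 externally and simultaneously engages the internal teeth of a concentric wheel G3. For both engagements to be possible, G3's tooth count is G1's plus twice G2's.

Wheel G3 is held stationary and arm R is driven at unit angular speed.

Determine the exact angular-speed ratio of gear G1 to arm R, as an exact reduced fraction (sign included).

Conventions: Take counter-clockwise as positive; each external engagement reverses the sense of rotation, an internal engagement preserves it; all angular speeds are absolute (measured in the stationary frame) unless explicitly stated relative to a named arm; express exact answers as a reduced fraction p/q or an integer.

17/3

class = planetary set [G3 = 12+2·22 = 56; Willis about the carrier]
ring teeth: 12 + 2·22 = 56
12(ω_sun−ω_arm) = −56(ω_ring−ω_arm),  ω_ring = 0, ω_arm = 1
ω_sun = 1 − (56/12)(0−1) = 17/3
ω_out/ω_in = 17/3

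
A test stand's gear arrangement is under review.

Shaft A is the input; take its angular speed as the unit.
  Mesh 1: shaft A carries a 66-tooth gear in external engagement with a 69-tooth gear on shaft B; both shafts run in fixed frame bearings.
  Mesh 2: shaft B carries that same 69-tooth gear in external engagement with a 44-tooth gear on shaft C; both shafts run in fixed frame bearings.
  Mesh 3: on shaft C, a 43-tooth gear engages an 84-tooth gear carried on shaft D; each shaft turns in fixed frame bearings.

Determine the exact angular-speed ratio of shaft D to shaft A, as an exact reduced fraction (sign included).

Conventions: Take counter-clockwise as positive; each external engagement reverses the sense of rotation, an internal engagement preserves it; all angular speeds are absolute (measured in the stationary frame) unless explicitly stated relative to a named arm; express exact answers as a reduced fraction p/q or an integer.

-43/56

class = fixed-axis compound train [3 meshes; 3 ratios multiply, 3 sense flips]
mesh 1 [66T→69T]: running ratio 22/23, sense −
mesh 2 [69T→44T]: running ratio 3/2, sense +
mesh 3 [43T→84T]: running ratio 43/56, sense −
ω_out/ω_in = -43/56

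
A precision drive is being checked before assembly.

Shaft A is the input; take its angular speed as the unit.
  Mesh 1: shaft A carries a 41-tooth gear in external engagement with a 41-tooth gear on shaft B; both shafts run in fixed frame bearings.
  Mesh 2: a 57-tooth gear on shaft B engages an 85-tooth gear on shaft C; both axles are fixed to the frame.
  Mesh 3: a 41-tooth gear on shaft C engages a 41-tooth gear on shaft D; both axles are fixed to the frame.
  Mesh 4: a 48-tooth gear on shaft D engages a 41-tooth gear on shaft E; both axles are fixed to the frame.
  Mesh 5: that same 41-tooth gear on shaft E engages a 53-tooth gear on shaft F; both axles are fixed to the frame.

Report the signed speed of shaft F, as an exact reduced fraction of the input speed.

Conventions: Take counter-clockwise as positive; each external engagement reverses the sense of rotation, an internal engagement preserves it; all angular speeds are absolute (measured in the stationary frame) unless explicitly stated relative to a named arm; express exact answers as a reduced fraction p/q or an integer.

-2736/4505

5-mesh fixed-axis compound train (all bearings frame-fixed)
mesh 1 [41T→41T]: |ω|/ω_in = 1×41/41 = 1, sense flips to −
mesh 2 [57T→85T]: |ω|/ω_in = 1×57/85 = 57/85, sense flips to +
mesh 3 [41T→41T]: |ω|/ω_in = (57/85)×41/41 = 57/85, sense flips to −
mesh 4 [48T→41T]: |ω|/ω_in = (57/85)×48/41 = 2736/3485, sense flips to +
mesh 5 [41T→53T]: |ω|/ω_in = (2736/3485)×41/53 = 2736/4505, sense flips to −
signed output speed (× input speed) = -2736/4505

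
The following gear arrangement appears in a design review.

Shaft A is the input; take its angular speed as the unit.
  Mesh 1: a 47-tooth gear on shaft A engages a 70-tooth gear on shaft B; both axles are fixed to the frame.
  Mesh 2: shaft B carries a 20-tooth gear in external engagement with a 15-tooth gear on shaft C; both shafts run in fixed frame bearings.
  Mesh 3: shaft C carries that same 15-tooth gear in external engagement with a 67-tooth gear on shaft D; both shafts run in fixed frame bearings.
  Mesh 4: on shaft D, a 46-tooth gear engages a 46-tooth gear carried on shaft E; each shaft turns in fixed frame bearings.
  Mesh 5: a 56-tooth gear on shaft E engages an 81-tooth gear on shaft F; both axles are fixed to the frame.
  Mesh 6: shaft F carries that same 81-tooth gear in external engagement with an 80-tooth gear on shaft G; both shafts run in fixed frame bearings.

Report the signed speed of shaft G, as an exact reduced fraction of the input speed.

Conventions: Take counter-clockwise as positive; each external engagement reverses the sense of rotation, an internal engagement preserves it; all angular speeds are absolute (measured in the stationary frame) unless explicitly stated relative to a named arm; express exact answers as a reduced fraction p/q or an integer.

47/335

6-mesh fixed-axis compound train (all bearings frame-fixed)
mesh 1 [47T→70T]: |ω|/ω_in = 1×47/70 = 47/70, sense flips to −
mesh 2 [20T→15T]: |ω|/ω_in = (47/70)×20/15 = 94/105, sense flips to +
mesh 3 [15T→67T]: |ω|/ω_in = (94/105)×15/67 = 94/469, sense flips to −
mesh 4 [46T→46T]: |ω|/ω_in = (94/469)×46/46 = 94/469, sense flips to +
mesh 5 [56T→81T]: |ω|/ω_in = (94/469)×56/81 = 752/5427, sense flips to −
mesh 6 [81T→80T]: |ω|/ω_in = (752/5427)×81/80 = 47/335, sense flips to +
signed output speed (× input speed) = 47/335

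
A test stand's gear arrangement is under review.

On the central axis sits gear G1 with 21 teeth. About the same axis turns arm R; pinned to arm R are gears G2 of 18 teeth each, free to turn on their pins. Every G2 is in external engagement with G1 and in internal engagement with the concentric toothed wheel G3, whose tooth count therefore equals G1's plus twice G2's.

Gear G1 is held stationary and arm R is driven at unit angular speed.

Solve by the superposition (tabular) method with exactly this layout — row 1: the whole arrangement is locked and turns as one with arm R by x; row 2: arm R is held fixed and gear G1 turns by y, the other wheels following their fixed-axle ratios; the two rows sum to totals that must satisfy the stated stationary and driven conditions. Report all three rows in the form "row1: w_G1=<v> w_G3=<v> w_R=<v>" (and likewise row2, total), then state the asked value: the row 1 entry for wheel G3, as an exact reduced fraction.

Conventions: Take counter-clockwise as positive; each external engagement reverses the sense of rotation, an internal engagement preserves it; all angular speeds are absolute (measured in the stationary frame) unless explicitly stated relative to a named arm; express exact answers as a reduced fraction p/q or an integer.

row1: w_G1=1 w_G3=1 w_R=1
row2: w_G1=-1 w_G3=7/19 w_R=0
total: w_G1=0 w_G3=26/19 w_R=1
asked value: 1

recognized (axles ride arm R): planetary set, 21/18/57 teeth
row 1: whole set turns with the arm by x
row 2 (arm held, sun turns y): ω_ring = −(21/57)·y, ω_arm = 0
boundary: total ω_sun = x + y = 0 and total ω_arm = x = 1  ⇒  y = -1, x = 1
row 2 ring = −(21/57)·(-1) = 7/19
totals (row 1 + row 2): sun 1 + (-1) = 0, ring 1 + 7/19 = 26/19, arm 1 + 0 = 1
asked cell (row1, ring) = 1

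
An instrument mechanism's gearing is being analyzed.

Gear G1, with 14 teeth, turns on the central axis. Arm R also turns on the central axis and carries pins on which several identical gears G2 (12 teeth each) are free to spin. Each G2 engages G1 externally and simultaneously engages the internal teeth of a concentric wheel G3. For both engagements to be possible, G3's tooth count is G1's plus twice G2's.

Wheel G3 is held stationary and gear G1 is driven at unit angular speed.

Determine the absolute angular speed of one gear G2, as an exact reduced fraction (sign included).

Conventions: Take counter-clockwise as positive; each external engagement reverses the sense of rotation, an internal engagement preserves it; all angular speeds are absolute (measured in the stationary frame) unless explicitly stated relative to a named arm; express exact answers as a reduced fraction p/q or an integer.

topology: planetary set — G1 14T / G2 12T / G3 38T, arm = carrier (Willis)
ring teeth: 14 + 2·12 = 38
14(ω_sun−ω_arm) = −38(ω_ring−ω_arm),  ω_ring = 0, ω_sun = 1
14(1−ω_arm) = −38(0−ω_arm)  ⇒  52·ω_arm = 14  ⇒  ω_arm = 7/26
sun–planet mesh: 14·(1−7/26) = −12·(ω_p−ω_arm)  ⇒  ω_p−ω_arm = -133/156
ω_p = 7/26 − 133/156 = -7/12
exact speed ratio = -7/12

-7/12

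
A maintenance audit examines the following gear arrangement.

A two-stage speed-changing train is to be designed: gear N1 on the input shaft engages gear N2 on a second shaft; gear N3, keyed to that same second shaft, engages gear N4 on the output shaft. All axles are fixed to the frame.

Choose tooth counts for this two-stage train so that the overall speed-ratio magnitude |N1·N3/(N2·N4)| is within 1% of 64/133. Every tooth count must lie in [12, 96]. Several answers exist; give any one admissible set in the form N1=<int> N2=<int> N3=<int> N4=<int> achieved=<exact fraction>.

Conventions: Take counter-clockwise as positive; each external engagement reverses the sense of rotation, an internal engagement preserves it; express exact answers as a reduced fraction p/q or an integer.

N1=12 N2=19 N3=16 N4=21 achieved=64/133

2-stage fixed-axis compound train for ratio 64/133
target = 64/133 in lowest terms: an exact hit needs N1·N3 = k·64 and N2·N4 = k·133 for one integer k, every count in [12, 96]; additionally prefer no 1:1 stage (N1 ≠ N2, N3 ≠ N4)
k = 1…2: no 1:1-free in-range split of k·64 and k·133 into factor pairs; take k = 3
k = 3: N1·N3 = 192 = 12·16, N2·N4 = 399 = 19·21
achieved = 12·16/(19·21) = 64/133; |achieved − target| = 0 ≤ 16/3325 ✓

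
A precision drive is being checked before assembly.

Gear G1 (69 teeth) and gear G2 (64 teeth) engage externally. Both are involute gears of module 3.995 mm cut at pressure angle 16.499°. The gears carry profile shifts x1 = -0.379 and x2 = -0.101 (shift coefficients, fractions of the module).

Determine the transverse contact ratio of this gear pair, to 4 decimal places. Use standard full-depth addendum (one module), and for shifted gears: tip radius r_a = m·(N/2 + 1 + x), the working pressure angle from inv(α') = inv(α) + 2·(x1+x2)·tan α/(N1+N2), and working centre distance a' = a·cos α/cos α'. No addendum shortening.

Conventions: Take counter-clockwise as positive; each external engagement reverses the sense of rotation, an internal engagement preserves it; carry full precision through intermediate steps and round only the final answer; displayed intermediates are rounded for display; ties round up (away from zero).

2.2040

class = single-mesh tooth geometry [involute pair 69T × 64T, m = 3.995]
base radii: r_b1 = 132.152410, r_b2 = 122.576149
tip radii: r_a1 = 140.308395, r_a2 = 131.431505
inv(α') = inv(16.499°) + 2·(-0.379-0.101)·tan α/(69+64) = 0.00609469  ⇒  α' = 14.95588°
a' = a·cos α / cos α' = 265.6675·cos 16.499°/cos 14.95588° = 263.660090
action lengths: √(r_a1²−r_b1²) = 47.140070, √(r_a2²−r_b2²) = 47.427084
base pitch p_b = π·m·cos α = 12.033885
CR = (47.140070 + 47.427084 − 263.660090·sin 14.95588°)/12.033885 = 2.204028
contact ratio ≈ 2.2040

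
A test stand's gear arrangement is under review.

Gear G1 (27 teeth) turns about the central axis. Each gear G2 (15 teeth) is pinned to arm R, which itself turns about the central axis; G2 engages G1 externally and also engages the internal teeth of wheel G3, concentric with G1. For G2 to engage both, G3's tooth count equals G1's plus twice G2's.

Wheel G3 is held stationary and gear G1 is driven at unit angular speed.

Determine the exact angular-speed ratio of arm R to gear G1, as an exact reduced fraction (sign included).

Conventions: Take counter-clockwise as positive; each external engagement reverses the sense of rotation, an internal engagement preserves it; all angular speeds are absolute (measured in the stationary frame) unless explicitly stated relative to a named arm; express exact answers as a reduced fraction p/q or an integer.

9/28

recognized (axles ride arm R): planetary set, 27/15/57 teeth
ring teeth: 27 + 2·15 = 57
27(ω_sun−ω_arm) = −57(ω_ring−ω_arm),  ω_ring = 0, ω_sun = 1
27(1−ω_arm) = −57(0−ω_arm)  ⇒  84·ω_arm = 27  ⇒  ω_arm = 9/28
ω_out/ω_in = 9/28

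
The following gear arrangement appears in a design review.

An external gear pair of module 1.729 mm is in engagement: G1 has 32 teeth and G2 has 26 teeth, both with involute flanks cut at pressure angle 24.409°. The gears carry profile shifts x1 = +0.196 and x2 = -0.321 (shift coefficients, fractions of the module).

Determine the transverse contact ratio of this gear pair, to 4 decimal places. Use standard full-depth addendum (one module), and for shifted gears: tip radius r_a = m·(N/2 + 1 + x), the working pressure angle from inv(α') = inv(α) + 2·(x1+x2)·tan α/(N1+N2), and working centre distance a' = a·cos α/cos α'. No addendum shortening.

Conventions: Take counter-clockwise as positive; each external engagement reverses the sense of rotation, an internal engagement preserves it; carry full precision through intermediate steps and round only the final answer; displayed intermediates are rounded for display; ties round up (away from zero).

1.5074

recognized (one external pair, fixed centres): single-mesh tooth geometry, m = 1.729, N1 = 32, N2 = 26
base radii: r_b1 = 25.191357, r_b2 = 20.467978
tip radii: r_a1 = 29.731884, r_a2 = 23.650991
inv(α') = inv(24.409°) + 2·(+0.196-0.321)·tan α/(32+26) = 0.02583604  ⇒  α' = 23.85050°
a' = a·cos α / cos α' = 50.1410·cos 24.409°/cos 23.85050° = 49.922537
action lengths: √(r_a1²−r_b1²) = 15.791784, √(r_a2²−r_b2²) = 11.850370
base pitch p_b = π·m·cos α = 4.946311
CR = (15.791784 + 11.850370 − 49.922537·sin 23.85050°)/4.946311 = 1.507366
contact ratio ≈ 1.5074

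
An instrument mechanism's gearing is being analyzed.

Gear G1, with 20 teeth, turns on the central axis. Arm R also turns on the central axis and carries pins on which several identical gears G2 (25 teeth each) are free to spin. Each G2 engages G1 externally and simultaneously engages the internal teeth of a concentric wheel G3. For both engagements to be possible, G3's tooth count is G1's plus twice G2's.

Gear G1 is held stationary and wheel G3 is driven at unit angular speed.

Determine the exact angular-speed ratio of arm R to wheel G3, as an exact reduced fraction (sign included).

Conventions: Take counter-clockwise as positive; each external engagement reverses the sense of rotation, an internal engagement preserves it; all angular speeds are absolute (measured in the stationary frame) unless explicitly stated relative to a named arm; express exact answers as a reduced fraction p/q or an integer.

7/9

topology: planetary set — G1 20T / G2 25T / G3 70T, arm = carrier (Willis)
ring teeth: 20 + 2·25 = 70
20(ω_sun−ω_arm) = −70(ω_ring−ω_arm),  ω_sun = 0, ω_ring = 1
20(0−ω_arm) = −70(1−ω_arm)  ⇒  90·ω_arm = 70  ⇒  ω_arm = 7/9
ω_out/ω_in = 7/9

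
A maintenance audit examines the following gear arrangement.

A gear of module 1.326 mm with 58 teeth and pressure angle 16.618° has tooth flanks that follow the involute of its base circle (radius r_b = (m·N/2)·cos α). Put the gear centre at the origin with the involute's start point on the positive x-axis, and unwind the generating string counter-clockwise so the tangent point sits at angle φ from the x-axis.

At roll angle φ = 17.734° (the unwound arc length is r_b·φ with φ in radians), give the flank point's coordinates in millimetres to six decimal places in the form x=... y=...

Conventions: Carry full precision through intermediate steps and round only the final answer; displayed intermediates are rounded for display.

recognized (one wheel, involute flank): single-mesh tooth geometry, m = 1.326, N = 58
pitch radius r_p = m·N/2 = 1.326·58/2 = 38.454000
base radius r_b = r_p·cos α = 38.454000·cos 16.618° = 36.847883
roll angle φ = 17.734° = 0.30951669 rad
x = r_b·(cos φ + φ·sin φ) = 38.570859
y = r_b·(sin φ − φ·cos φ) = 0.360726

x=38.570859 y=0.360726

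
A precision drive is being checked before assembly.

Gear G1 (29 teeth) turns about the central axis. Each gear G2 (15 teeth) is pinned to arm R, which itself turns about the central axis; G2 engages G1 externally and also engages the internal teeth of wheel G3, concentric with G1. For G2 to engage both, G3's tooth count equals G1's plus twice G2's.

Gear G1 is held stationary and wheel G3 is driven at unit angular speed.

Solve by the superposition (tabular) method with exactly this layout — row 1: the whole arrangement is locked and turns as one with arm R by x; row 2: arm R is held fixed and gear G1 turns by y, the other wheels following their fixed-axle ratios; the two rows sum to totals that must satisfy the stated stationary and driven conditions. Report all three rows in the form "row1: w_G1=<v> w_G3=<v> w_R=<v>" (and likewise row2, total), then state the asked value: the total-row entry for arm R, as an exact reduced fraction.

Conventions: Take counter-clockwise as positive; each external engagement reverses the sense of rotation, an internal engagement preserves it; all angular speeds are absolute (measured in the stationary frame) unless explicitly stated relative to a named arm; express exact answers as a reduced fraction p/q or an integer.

class = planetary set [G3 = 29+2·15 = 59; Willis about the carrier]
row 1: whole set turns with the arm by x
row 2 — arm fixed, fixed-axis ratios: sun y, ring −(29/59)·y, arm 0
boundary: total ω_sun = x + y = 0 and total ω_ring = x − (29/59)·y = 1  ⇒  y = -59/88, x = 59/88
row 2 ring = −(29/59)·(-59/88) = 29/88
totals (row 1 + row 2): sun 59/88 + (-59/88) = 0, ring 59/88 + 29/88 = 1, arm 59/88 + 0 = 59/88
asked cell (total, arm) = 59/88

row1: w_G1=59/88 w_G3=59/88 w_R=59/88
row2: w_G1=-59/88 w_G3=29/88 w_R=0
total: w_G1=0 w_G3=1 w_R=59/88
asked value: 59/88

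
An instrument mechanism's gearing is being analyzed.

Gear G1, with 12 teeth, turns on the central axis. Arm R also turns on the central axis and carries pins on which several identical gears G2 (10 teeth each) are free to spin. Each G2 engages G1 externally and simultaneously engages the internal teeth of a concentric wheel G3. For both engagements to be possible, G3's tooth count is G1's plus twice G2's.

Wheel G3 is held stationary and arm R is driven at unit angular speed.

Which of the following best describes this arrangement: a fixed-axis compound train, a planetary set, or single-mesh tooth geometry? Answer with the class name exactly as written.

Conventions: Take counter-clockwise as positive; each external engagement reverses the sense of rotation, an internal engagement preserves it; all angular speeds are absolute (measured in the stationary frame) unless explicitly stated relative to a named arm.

class = planetary set [G3 = 12+2·10 = 32; Willis about the carrier]
classification: planetary set

planetary set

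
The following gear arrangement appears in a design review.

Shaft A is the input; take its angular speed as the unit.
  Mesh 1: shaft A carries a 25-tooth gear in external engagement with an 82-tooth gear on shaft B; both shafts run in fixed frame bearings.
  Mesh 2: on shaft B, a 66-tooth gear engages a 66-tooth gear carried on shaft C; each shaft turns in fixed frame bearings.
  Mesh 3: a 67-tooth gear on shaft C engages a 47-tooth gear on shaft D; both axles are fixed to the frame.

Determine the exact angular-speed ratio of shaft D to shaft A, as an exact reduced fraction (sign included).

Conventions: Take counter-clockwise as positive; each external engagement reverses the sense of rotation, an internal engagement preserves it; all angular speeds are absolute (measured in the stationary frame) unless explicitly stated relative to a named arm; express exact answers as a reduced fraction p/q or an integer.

class = fixed-axis compound train [3 meshes; 3 ratios multiply, 3 sense flips]
mesh 1 [25T→82T]: running ratio 25/82, sense −
mesh 2 [66T→66T]: running ratio 25/82, sense +
mesh 3 [67T→47T]: running ratio 1675/3854, sense −
ω_out/ω_in = -1675/3854

-1675/3854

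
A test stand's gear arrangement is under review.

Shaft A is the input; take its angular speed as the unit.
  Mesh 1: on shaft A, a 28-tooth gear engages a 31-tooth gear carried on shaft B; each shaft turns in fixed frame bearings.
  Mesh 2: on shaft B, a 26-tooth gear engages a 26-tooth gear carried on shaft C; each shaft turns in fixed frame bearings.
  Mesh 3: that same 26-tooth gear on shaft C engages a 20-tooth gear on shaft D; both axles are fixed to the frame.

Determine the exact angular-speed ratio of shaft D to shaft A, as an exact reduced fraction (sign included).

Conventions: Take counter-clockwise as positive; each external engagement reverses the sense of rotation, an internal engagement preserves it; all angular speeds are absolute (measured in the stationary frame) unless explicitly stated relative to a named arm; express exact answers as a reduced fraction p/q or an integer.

-182/155

class = fixed-axis compound train [3 meshes; 3 ratios multiply, 3 sense flips]
mesh 1 [28T→31T]: running ratio 28/31, sense −
mesh 2 [26T→26T]: running ratio 28/31, sense +
mesh 3 [26T→20T]: running ratio 182/155, sense −
ω_out/ω_in = -182/155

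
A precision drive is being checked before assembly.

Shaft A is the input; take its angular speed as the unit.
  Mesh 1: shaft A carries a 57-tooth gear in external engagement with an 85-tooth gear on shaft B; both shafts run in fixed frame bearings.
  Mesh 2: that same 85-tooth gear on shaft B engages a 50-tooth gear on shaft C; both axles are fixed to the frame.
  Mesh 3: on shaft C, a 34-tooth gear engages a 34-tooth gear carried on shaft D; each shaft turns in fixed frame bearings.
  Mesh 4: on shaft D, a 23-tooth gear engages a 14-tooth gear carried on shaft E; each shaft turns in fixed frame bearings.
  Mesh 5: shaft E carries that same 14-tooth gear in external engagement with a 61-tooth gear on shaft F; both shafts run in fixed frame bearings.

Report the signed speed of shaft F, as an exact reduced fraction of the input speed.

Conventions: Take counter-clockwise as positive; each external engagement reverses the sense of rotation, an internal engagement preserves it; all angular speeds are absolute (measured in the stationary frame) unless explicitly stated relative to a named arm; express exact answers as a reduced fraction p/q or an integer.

-1311/3050

5-mesh fixed-axis compound train (all bearings frame-fixed)
mesh 1 [57T→85T]: |ω|/ω_in = 1×57/85 = 57/85, sense flips to −
mesh 2 [85T→50T]: |ω|/ω_in = (57/85)×85/50 = 57/50, sense flips to +
mesh 3 [34T→34T]: |ω|/ω_in = (57/50)×34/34 = 57/50, sense flips to −
mesh 4 [23T→14T]: |ω|/ω_in = (57/50)×23/14 = 1311/700, sense flips to +
mesh 5 [14T→61T]: |ω|/ω_in = (1311/700)×14/61 = 1311/3050, sense flips to −
signed output speed (× input speed) = -1311/3050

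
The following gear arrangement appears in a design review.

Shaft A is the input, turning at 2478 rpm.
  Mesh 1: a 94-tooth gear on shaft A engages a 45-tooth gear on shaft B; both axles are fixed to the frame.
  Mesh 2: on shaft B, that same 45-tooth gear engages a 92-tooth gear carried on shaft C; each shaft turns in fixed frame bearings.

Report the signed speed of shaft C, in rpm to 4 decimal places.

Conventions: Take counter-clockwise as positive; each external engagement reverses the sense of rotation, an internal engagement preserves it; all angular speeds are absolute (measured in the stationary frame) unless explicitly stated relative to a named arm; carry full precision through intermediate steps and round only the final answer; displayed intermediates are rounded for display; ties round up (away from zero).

topology: fixed-axis compound train — 2 meshes, A→C
mesh 1 [94T→45T]: ω = 2478.0000×94/45 = 5176.2667 rpm, sense flips to −
mesh 2 [45T→92T]: ω = 5176.2667×45/92 = 2531.8696 rpm, sense flips to +
signed output speed = +2531.8696 rpm

+2531.8696 rpm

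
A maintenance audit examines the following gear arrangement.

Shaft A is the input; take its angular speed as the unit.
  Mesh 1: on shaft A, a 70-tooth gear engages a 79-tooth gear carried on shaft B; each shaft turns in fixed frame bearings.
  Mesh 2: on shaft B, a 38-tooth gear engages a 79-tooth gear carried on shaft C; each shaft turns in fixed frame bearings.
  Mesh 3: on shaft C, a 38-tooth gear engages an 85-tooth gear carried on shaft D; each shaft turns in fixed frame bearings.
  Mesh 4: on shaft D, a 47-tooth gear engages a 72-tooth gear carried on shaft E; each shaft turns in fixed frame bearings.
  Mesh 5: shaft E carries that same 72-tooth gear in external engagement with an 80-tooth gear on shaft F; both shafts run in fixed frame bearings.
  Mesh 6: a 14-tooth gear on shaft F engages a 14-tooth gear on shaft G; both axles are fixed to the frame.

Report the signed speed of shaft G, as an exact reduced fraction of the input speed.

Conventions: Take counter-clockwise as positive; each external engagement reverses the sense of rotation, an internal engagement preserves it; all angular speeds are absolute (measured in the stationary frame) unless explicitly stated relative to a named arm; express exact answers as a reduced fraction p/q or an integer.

6-mesh fixed-axis compound train (all bearings frame-fixed)
mesh 1 [70T→79T]: |ω|/ω_in = 1×70/79 = 70/79, sense flips to −
mesh 2 [38T→79T]: |ω|/ω_in = (70/79)×38/79 = 2660/6241, sense flips to +
mesh 3 [38T→85T]: |ω|/ω_in = (2660/6241)×38/85 = 20216/106097, sense flips to −
mesh 4 [47T→72T]: |ω|/ω_in = (20216/106097)×47/72 = 118769/954873, sense flips to +
mesh 5 [72T→80T]: |ω|/ω_in = (118769/954873)×72/80 = 118769/1060970, sense flips to −
mesh 6 [14T→14T]: |ω|/ω_in = (118769/1060970)×14/14 = 118769/1060970, sense flips to +
signed output speed (× input speed) = 118769/1060970

118769/1060970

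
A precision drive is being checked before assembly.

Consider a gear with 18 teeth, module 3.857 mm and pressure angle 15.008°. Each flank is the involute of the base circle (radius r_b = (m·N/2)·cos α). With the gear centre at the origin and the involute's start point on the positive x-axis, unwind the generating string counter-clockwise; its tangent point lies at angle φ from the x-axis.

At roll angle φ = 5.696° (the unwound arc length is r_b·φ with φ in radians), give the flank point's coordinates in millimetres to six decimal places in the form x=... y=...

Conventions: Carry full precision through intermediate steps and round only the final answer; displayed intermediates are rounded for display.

x=33.694205 y=0.010970

topology: single-mesh involute geometry — m = 3.857, N = 18
pitch radius r_p = m·N/2 = 3.857·18/2 = 34.713000
base radius r_b = r_p·cos α = 34.713000·cos 15.008° = 33.528928
roll angle φ = 5.696° = 0.09941395 rad
x = r_b·(cos φ + φ·sin φ) = 33.694205
y = r_b·(sin φ − φ·cos φ) = 0.010970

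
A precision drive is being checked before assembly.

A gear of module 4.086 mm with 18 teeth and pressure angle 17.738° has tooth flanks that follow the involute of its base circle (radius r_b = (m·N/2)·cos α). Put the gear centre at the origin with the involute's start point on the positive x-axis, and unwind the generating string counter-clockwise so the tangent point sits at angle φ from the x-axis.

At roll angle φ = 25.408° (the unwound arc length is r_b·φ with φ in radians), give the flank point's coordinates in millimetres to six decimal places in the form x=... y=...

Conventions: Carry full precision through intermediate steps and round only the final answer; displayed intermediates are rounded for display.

x=38.302199 y=0.998263

single-mesh involute tooth geometry (18T wheel at module 4.086)
pitch radius r_p = m·N/2 = 4.086·18/2 = 36.774000
base radius r_b = r_p·cos α = 36.774000·cos 17.738° = 35.025750
roll angle φ = 25.408° = 0.44345326 rad
x = r_b·(cos φ + φ·sin φ) = 38.302199
y = r_b·(sin φ − φ·cos φ) = 0.998263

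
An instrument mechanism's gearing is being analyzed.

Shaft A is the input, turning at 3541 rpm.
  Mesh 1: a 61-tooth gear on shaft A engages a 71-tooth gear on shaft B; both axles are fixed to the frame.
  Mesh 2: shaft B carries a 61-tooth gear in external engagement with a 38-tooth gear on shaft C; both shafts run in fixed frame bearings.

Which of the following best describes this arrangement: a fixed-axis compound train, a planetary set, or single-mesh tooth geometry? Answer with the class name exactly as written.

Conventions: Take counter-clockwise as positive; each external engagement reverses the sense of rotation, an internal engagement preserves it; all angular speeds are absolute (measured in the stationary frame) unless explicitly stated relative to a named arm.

fixed-axis compound train

topology: fixed-axis compound train — 2 meshes, A→C
classification: fixed-axis compound train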